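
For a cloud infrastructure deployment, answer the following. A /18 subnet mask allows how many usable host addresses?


Given: subnet mask /18
Host bits = 32 - 18 = 14
Total addresses = 2^14 = 16384
Usable hosts = 16384 - 2 (network + broadcast) = 16382

16382


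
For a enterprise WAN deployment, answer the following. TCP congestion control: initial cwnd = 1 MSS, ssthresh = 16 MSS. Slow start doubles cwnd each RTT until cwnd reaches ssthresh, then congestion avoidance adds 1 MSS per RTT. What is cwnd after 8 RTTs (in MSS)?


RTT 0: cwnd = 1 MSS (initial)
RTT 1: cwnd = 2 MSS (slow start, doubled)
RTT 2: cwnd = 4 MSS (slow start, doubled)
RTT 3: cwnd = 8 MSS (slow start, doubled)
RTT 4: cwnd = 16 MSS (slow start, doubled)
RTT 5: cwnd = 17 MSS (congestion avoidance, +1)
RTT 6: cwnd = 18 MSS (congestion avoidance, +1)
RTT 7: cwnd = 19 MSS (congestion avoidance, +1)
RTT 8: cwnd = 20 MSS (congestion avoidance, +1)

20


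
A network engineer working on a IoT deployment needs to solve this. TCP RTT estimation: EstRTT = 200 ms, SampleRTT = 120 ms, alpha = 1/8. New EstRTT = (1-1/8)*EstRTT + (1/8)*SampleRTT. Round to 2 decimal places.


Given: EstRTT = 200 ms, SampleRTT = 120 ms, alpha = 1/8
New EstRTT = (1 - alpha) * EstRTT + alpha * SampleRTT
(7/8) * 200 = 175
(1/8) * 120 = 15
New EstRTT = 175 + 15 = 190 ms -> 190.00 ms (2 dp)

190.00


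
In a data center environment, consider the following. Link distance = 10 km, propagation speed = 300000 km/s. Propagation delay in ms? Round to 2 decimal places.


Given: distance = 10 km, speed = 300000 km/s
Delay = distance / speed = 10 / 300000 seconds
Delay in ms = 10 * 1000 / 300000
Delay = 0.0333 ms
Rounded to 2 dp = 0.03 ms

0.03


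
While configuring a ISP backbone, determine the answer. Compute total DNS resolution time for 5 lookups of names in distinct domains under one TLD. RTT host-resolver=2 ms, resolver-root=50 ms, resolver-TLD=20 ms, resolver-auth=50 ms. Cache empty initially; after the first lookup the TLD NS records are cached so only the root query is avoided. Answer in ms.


Lookup 1 (cold cache): local + root + TLD + auth = 2 + 50 + 20 + 50 = 122 ms
Lookups 2..5 (TLD NS cached -> skip root; new domain -> still ask TLD and auth): local + TLD + auth = 2 + 20 + 50 = 72 ms each
Remaining 4 lookups: 4 * 72 = 288 ms
Total = 122 + 288 = 410 ms

410


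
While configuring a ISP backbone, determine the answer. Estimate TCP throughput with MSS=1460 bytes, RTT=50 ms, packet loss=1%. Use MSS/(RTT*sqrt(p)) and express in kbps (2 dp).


Given: MSS = 1460 bytes, RTT = 50 ms, loss = 1%
RTT in seconds = 50 / 1000 = 0.05
Loss rate = 1% = 0.01
sqrt(loss) = sqrt(0.01) = 0.1
Throughput (bytes/s) = 1460 / (0.05 * 0.1) = 292000.0000
Throughput (kbps) = 292000.0000 * 8 / 1000 = 2336.000000 -> 2336.00 kbps (2 dp)

2336.00


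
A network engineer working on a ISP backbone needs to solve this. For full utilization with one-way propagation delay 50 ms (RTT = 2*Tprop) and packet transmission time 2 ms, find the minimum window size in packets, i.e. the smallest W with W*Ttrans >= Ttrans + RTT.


Given: Ttrans = 2 ms, RTT = 100 ms (= 2 * Tprop, Tprop = 50 ms)
Time until first ACK returns = Ttrans + RTT = 2 + 100 = 102 ms
Need W * Ttrans >= Ttrans + RTT  ->  W >= (Ttrans + RTT) / Ttrans
(Ttrans + RTT) / Ttrans = 102 / 2 = 51
W_min = ceil(51) = 51

51


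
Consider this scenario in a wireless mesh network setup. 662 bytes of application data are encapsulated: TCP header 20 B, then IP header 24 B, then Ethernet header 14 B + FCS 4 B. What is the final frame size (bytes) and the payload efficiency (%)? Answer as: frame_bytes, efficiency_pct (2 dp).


TCP segment = 662 + 20 = 682 B
IP packet = 682 + 24 = 706 B
Ethernet frame = 706 + 14 + 4 = 724 B
Efficiency = app / frame = 662 / 724 = 0.914365 = 91.4365% -> 91.44% (2 dp)

724, 91.44


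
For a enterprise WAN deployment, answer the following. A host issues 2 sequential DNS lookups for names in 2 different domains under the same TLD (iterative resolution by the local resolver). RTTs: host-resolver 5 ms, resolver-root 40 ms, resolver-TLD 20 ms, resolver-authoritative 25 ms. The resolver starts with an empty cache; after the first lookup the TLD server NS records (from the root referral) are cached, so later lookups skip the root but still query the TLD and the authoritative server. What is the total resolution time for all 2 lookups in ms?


Lookup 1 (cold cache): local + root + TLD + auth = 5 + 40 + 20 + 25 = 90 ms
Lookups 2..2 (TLD NS cached -> skip root; new domain -> still ask TLD and auth): local + TLD + auth = 5 + 20 + 25 = 50 ms each
Remaining 1 lookups: 1 * 50 = 50 ms
Total = 90 + 50 = 140 ms

140


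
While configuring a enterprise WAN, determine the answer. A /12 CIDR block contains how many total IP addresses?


Given: CIDR prefix /12
Host bits = 32 - 12 = 20
Total addresses = 2^20 = 1048576

1048576


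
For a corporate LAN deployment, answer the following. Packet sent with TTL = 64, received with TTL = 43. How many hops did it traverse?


Given: initial TTL = 64, received TTL = 43
Hops = initial TTL - received TTL
Hops = 64 - 43 = 21

21


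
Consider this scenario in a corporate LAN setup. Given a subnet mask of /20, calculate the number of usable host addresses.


Given: subnet mask /20
Host bits = 32 - 20 = 12
Total addresses = 2^12 = 4096
Usable hosts = 4096 - 2 (network + broadcast) = 4094

4094


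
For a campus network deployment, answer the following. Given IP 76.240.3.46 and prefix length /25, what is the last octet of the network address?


Given: IP = 76.240.3.46, prefix = /25
Subnet mask = 255.255.255.128
Last octet of IP: 46
Last octet of mask: 128
Network last octet = 46 AND 128 = 0

0


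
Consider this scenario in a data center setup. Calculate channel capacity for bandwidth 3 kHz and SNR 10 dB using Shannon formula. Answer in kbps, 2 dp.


Given: B = 3 kHz, SNR = 10 dB
SNR linear = 10^(10/10) = 10
1 + SNR = 11
log2(11) = 3.4594316186
C = 3 * 1000 * 3.4594316186 = 10378.2949 bps
C = 10.378295 kbps -> 10.38 kbps (2 dp)

10.38


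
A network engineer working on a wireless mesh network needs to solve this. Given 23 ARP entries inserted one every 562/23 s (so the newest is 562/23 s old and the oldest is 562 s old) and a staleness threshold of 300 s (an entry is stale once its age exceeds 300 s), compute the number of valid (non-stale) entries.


Ages are k * 562/23 s for k = 1..23 (spacing = 24.4348 s).
Entry k is valid iff k * 562/23 <= 300 iff k <= 23 * 300 / 562 = 12.2776
n_valid = floor(12.2776) = 12
(n_stale = 23 - 12 = 11)

12


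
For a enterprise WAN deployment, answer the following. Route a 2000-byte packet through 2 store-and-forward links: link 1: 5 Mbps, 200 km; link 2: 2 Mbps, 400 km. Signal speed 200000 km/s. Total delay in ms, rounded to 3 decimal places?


Packet = 2000 bytes = 16000 bits. Store-and-forward: sum (t_trans + t_prop) per link.
Link 1: t_trans = 16000/(5*10^6) s = 3.2000 ms; t_prop = 200/200000 s = 1.0000 ms; subtotal = 4.2000 ms
Link 2: t_trans = 16000/(2*10^6) s = 8.0000 ms; t_prop = 400/200000 s = 2.0000 ms; subtotal = 10.0000 ms
End-to-end = 4.2000 + 10.0000 = 14.2000 ms -> 14.200 ms (3 dp)

14.200


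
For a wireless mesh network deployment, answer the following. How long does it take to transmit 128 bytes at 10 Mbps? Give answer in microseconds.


Given: packet = 128 bytes, bandwidth = 10 Mbps
Packet in bits = 128 * 8 = 1024 bits
Bandwidth = 10 * 10^6 = 10000000 bps
Time = 1024 / 10000000 seconds
Time in us = 1024 * 10^6 / 10000000 = 102.4

102.4


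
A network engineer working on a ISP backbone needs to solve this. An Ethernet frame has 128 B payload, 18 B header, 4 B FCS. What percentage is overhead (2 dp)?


Given: payload = 128 B, header = 18 B, trailer = 4 B
Overhead bytes = header + trailer = 18 + 4 = 22
Total frame = payload + overhead = 128 + 22 = 150
Overhead % = 22 / 150 * 100 = 14.6667% -> 14.67% (2 dp)

14.67


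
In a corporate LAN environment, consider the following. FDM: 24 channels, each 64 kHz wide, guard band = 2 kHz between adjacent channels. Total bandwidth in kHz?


Given: 24 channels, 64 kHz each, guard = 2 kHz
Channel bandwidth = 24 * 64 = 1536 kHz
Guard bands = 23 gaps * 2 kHz = 46 kHz
Total = 1536 + 46 = 1582 kHz

1582


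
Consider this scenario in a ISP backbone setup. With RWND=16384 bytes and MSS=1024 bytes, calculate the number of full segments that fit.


Given: RWND = 16384 bytes, MSS = 1024 bytes
Full segments = floor(RWND / MSS)
Full segments = floor(16384 / 1024)
Full segments = floor(16.0) = 16

16


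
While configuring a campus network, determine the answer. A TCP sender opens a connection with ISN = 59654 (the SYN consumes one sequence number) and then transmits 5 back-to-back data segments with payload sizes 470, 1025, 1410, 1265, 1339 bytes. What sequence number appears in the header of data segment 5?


The SYN occupies sequence number ISN = 59654, so the first data byte is ISN + 1 = 59655.
SEQ of data segment i = (ISN + 1) + sum of payload sizes of segments 1..i-1.
Segment 1: SEQ = 59655, payload = 470 bytes
Segment 2: SEQ = 60125, payload = 1025 bytes
Segment 3: SEQ = 61150, payload = 1410 bytes
Segment 4: SEQ = 62560, payload = 1265 bytes
Segment 5: SEQ = 63825, payload = 1339 bytes
SEQ of segment 5 = 59655 + 470 + 1025 + 1410 + 1265 = 63825

63825


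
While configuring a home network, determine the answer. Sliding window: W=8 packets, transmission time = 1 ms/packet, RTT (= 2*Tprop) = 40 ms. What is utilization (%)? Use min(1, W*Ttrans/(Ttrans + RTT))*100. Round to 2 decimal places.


Given: W = 8, Ttrans = 1 ms, RTT = 40 ms (= 2 * Tprop, Tprop = 20 ms)
Cycle time = Ttrans + RTT = 1 + 40 = 41 ms (first packet sent until its ACK returns)
W * Ttrans = 8 * 1 = 8 ms of sending per cycle
W * Ttrans / (Ttrans + RTT) = 8 / 41 = 0.195122
U = min(1, 0.195122) = 0.195122
U% = 19.51%

19.51


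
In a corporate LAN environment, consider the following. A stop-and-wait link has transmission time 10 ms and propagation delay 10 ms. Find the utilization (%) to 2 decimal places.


Given: Ttrans = 10 ms, Tprop = 10 ms
RTT = 2 * Tprop = 2 * 10 = 20 ms
U = Ttrans / (Ttrans + RTT)
U = 10 / (10 + 20)
U = 10 / 30 = 0.333333
U% = 33.33%

33.33


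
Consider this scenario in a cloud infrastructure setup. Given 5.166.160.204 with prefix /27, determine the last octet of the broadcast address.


Given: IP = 5.166.160.204, prefix = /27
Host bits = 32 - 27 = 5
Network last octet = 204 AND mask = 192
Host part size = 2^5 - 1 = 31
Broadcast last octet = 192 OR 31 = 223

223


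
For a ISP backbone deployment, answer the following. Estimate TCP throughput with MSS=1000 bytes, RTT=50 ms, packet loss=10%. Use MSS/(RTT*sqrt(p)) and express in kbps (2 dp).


Given: MSS = 1000 bytes, RTT = 50 ms, loss = 10%
RTT in seconds = 50 / 1000 = 0.05
Loss rate = 10% = 0.1
sqrt(loss) = sqrt(0.1) = 0.316227766017
Throughput (bytes/s) = 1000 / (0.05 * 0.316227766017) = 63245.5532
Throughput (kbps) = 63245.5532 * 8 / 1000 = 505.964426 -> 505.96 kbps (2 dp)

505.96


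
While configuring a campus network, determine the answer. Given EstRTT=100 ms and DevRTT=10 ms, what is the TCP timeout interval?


Given: EstRTT = 100 ms, DevRTT = 10 ms
Timeout = EstRTT + 4 * DevRTT
4 * DevRTT = 4 * 10 = 40
Timeout = 100 + 40 = 140 ms

140


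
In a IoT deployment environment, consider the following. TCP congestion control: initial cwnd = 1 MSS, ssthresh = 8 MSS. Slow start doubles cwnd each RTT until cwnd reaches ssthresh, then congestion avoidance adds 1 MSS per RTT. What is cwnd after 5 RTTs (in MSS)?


RTT 0: cwnd = 1 MSS (initial)
RTT 1: cwnd = 2 MSS (slow start, doubled)
RTT 2: cwnd = 4 MSS (slow start, doubled)
RTT 3: cwnd = 8 MSS (slow start, doubled)
RTT 4: cwnd = 9 MSS (congestion avoidance, +1)
RTT 5: cwnd = 10 MSS (congestion avoidance, +1)

10


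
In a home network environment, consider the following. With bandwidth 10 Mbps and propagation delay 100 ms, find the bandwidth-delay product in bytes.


Given: bandwidth = 10 Mbps, delay = 100 ms
BDP in bits = 10 * 10^6 * 100 / 1000
BDP in bits = 1000000
BDP in bytes = 1000000 / 8 = 125000

125000


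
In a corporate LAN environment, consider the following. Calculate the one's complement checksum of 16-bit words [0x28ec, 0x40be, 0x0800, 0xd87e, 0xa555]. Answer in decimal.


Given words: [0x28ec, 0x40be, 0x0800, 0xd87e, 0xa555]
Step 1: Sum all words
Raw sum = 10476 + 16574 + 2048 + 55422 + 42325 = 126845
Step 2: Fold carry: (61309 + 1) = 61310
One's complement = ~61310 & 0xFFFF = 4225

4225


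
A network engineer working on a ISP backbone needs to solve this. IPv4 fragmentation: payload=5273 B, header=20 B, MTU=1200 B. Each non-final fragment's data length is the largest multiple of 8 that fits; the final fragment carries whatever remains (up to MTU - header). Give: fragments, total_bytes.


Max data per non-final fragment = floor((MTU - header)/8)*8 = floor((1200 - 20)/8)*8 = floor(1180/8)*8 = 1176 B
Final fragment needs no 8-byte alignment: it can carry up to MTU - header = 1180 B
Non-final fragments needed = ceil((payload - 1180) / 1176) = ceil(4093/1176) = ceil(3.4804) = 4
Number of fragments = 4 + 1 = 5
Fragment sizes (data): 4 * 1176 B + 569 B (last, 569 <= 1180 OK)
Total bytes sent = payload + n_frags * header = 5273 + 5*20 = 5273 + 100 = 5373 B

5, 5373


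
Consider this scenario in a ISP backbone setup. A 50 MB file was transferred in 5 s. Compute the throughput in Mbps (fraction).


Given: file = 50 MB, time = 5 s
File in Mb = 50 * 8 = 400 Mb
Throughput = 400 / 5 Mbps
Throughput = 80 Mbps

80


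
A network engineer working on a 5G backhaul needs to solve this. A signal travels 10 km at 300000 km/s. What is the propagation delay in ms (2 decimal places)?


Given: distance = 10 km, speed = 300000 km/s
Delay = distance / speed = 10 / 300000 seconds
Delay in ms = 10 * 1000 / 300000
Delay = 0.0333 ms
Rounded to 2 dp = 0.03 ms

0.03


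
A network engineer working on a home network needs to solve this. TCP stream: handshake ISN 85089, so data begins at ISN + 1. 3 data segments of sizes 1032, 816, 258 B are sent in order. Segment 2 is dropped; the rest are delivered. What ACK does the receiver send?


SYN uses sequence number 85089; first data byte = ISN + 1 = 85090.
Segment 1: SEQ = 85090, len = 1032 B, covers [85090, 86121]
Segment 2: SEQ = 86122, len = 816 B, covers [86122, 86937] [LOST]
Segment 3: SEQ = 86938, len = 258 B, covers [86938, 87195]
In-order data received: bytes [85090, 86121] (segments 1..1).
Segment 2 missing -> gap begins at byte 86122; later segments buffered out of order.
Cumulative ACK = next expected in-order byte = 85090 + 1032 = 86122

86122


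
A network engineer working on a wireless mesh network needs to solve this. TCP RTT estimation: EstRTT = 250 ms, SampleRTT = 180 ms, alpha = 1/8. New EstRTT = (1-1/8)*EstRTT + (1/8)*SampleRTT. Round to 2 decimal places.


Given: EstRTT = 250 ms, SampleRTT = 180 ms, alpha = 1/8
New EstRTT = (1 - alpha) * EstRTT + alpha * SampleRTT
(7/8) * 250 = 218.75
(1/8) * 180 = 22.5
New EstRTT = 218.75 + 22.5 = 241.25 ms -> 241.25 ms (2 dp)

241.25


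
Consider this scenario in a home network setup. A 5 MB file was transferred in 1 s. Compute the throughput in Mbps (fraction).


Given: file = 5 MB, time = 1 s
File in Mb = 5 * 8 = 40 Mb
Throughput = 40 / 1 Mbps
Throughput = 40 Mbps

40


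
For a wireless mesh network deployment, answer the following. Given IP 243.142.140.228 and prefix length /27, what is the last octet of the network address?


Given: IP = 243.142.140.228, prefix = /27
Subnet mask = 255.255.255.224
Last octet of IP: 228
Last octet of mask: 224
Network last octet = 228 AND 224 = 224

224


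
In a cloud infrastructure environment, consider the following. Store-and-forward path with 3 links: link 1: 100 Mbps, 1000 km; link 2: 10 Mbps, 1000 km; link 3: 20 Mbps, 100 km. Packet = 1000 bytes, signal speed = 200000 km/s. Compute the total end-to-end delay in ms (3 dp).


Packet = 1000 bytes = 8000 bits. Store-and-forward: sum (t_trans + t_prop) per link.
Link 1: t_trans = 8000/(100*10^6) s = 0.0800 ms; t_prop = 1000/200000 s = 5.0000 ms; subtotal = 5.0800 ms
Link 2: t_trans = 8000/(10*10^6) s = 0.8000 ms; t_prop = 1000/200000 s = 5.0000 ms; subtotal = 5.8000 ms
Link 3: t_trans = 8000/(20*10^6) s = 0.4000 ms; t_prop = 100/200000 s = 0.5000 ms; subtotal = 0.9000 ms
End-to-end = 5.0800 + 5.8000 + 0.9000 = 11.7800 ms -> 11.780 ms (3 dp)

11.780


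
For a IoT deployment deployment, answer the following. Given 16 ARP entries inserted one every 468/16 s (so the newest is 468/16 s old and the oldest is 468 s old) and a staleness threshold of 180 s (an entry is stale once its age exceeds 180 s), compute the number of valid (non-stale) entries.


Ages are k * 468/16 s for k = 1..16 (spacing = 29.2500 s).
Entry k is valid iff k * 468/16 <= 180 iff k <= 16 * 180 / 468 = 6.1538
n_valid = floor(6.1538) = 6
(n_stale = 16 - 6 = 10)

6


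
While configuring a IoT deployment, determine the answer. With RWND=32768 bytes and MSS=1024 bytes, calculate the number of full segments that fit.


Given: RWND = 32768 bytes, MSS = 1024 bytes
Full segments = floor(RWND / MSS)
Full segments = floor(32768 / 1024)
Full segments = floor(32.0) = 32

32


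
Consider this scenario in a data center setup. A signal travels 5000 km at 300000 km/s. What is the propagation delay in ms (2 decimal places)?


Given: distance = 5000 km, speed = 300000 km/s
Delay = distance / speed = 5000 / 300000 seconds
Delay in ms = 5000 * 1000 / 300000
Delay = 16.6667 ms
Rounded to 2 dp = 16.67 ms

16.67


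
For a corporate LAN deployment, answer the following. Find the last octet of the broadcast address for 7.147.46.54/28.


Given: IP = 7.147.46.54, prefix = /28
Host bits = 32 - 28 = 4
Network last octet = 54 AND mask = 48
Host part size = 2^4 - 1 = 15
Broadcast last octet = 48 OR 15 = 63

63


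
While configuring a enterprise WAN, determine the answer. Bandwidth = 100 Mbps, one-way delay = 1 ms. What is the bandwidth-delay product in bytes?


Given: bandwidth = 100 Mbps, delay = 1 ms
BDP in bits = 100 * 10^6 * 1 / 1000
BDP in bits = 100000
BDP in bytes = 100000 / 8 = 12500

12500


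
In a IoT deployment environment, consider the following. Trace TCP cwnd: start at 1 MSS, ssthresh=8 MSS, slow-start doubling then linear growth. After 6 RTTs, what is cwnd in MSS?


RTT 0: cwnd = 1 MSS (initial)
RTT 1: cwnd = 2 MSS (slow start, doubled)
RTT 2: cwnd = 4 MSS (slow start, doubled)
RTT 3: cwnd = 8 MSS (slow start, doubled)
RTT 4: cwnd = 9 MSS (congestion avoidance, +1)
RTT 5: cwnd = 10 MSS (congestion avoidance, +1)
RTT 6: cwnd = 11 MSS (congestion avoidance, +1)

11


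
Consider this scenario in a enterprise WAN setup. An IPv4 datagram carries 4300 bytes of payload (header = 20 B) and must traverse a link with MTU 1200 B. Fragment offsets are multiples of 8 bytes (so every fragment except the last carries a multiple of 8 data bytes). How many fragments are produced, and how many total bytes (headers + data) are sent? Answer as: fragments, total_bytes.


Max data per non-final fragment = floor((MTU - header)/8)*8 = floor((1200 - 20)/8)*8 = floor(1180/8)*8 = 1176 B
Final fragment needs no 8-byte alignment: it can carry up to MTU - header = 1180 B
Non-final fragments needed = ceil((payload - 1180) / 1176) = ceil(3120/1176) = ceil(2.6531) = 3
Number of fragments = 3 + 1 = 4
Fragment sizes (data): 3 * 1176 B + 772 B (last, 772 <= 1180 OK)
Total bytes sent = payload + n_frags * header = 4300 + 4*20 = 4300 + 80 = 4380 B

4, 4380


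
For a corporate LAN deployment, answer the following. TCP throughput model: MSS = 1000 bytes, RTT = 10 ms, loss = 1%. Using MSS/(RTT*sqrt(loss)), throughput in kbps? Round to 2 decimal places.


Given: MSS = 1000 bytes, RTT = 10 ms, loss = 1%
RTT in seconds = 10 / 1000 = 0.01
Loss rate = 1% = 0.01
sqrt(loss) = sqrt(0.01) = 0.1
Throughput (bytes/s) = 1000 / (0.01 * 0.1) = 1000000.0000
Throughput (kbps) = 1000000.0000 * 8 / 1000 = 8000.000000 -> 8000.00 kbps (2 dp)

8000.00


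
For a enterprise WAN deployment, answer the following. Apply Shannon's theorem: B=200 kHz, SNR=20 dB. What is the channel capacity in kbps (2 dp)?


Given: B = 200 kHz, SNR = 20 dB
SNR linear = 10^(20/10) = 100
1 + SNR = 101
log2(101) = 6.6582114828
C = 200 * 1000 * 6.6582114828 = 1331642.2966 bps
C = 1331.642297 kbps -> 1331.64 kbps (2 dp)

1331.64


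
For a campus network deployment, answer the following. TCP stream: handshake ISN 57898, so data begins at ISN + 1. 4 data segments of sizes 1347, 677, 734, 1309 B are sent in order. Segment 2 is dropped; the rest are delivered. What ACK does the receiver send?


SYN uses sequence number 57898; first data byte = ISN + 1 = 57899.
Segment 1: SEQ = 57899, len = 1347 B, covers [57899, 59245]
Segment 2: SEQ = 59246, len = 677 B, covers [59246, 59922] [LOST]
Segment 3: SEQ = 59923, len = 734 B, covers [59923, 60656]
Segment 4: SEQ = 60657, len = 1309 B, covers [60657, 61965]
In-order data received: bytes [57899, 59245] (segments 1..1).
Segment 2 missing -> gap begins at byte 59246; later segments buffered out of order.
Cumulative ACK = next expected in-order byte = 57899 + 1347 = 59246

59246


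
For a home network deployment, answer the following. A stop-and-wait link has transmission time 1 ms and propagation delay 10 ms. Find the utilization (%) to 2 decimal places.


Given: Ttrans = 1 ms, Tprop = 10 ms
RTT = 2 * Tprop = 2 * 10 = 20 ms
U = Ttrans / (Ttrans + RTT)
U = 1 / (1 + 20)
U = 1 / 21 = 0.047619
U% = 4.76%

4.76


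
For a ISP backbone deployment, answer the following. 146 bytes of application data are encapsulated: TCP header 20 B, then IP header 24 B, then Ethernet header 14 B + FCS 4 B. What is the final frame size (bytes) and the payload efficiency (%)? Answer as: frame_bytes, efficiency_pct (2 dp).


TCP segment = 146 + 20 = 166 B
IP packet = 166 + 24 = 190 B
Ethernet frame = 190 + 14 + 4 = 208 B
Efficiency = app / frame = 146 / 208 = 0.701923 = 70.1923% -> 70.19% (2 dp)

208, 70.19


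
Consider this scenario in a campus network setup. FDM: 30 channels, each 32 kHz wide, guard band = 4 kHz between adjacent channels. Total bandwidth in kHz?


Given: 30 channels, 32 kHz each, guard = 4 kHz
Channel bandwidth = 30 * 32 = 960 kHz
Guard bands = 29 gaps * 4 kHz = 116 kHz
Total = 960 + 116 = 1076 kHz

1076


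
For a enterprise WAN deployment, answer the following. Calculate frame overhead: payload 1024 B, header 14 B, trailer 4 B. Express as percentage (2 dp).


Given: payload = 1024 B, header = 14 B, trailer = 4 B
Overhead bytes = header + trailer = 14 + 4 = 18
Total frame = payload + overhead = 1024 + 18 = 1042
Overhead % = 18 / 1042 * 100 = 1.7274% -> 1.73% (2 dp)

1.73


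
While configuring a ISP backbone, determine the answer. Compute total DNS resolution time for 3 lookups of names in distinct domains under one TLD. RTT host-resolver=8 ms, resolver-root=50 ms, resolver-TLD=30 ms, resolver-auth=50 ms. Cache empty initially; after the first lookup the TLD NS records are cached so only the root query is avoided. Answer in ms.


Lookup 1 (cold cache): local + root + TLD + auth = 8 + 50 + 30 + 50 = 138 ms
Lookups 2..3 (TLD NS cached -> skip root; new domain -> still ask TLD and auth): local + TLD + auth = 8 + 30 + 50 = 88 ms each
Remaining 2 lookups: 2 * 88 = 176 ms
Total = 138 + 176 = 314 ms

314


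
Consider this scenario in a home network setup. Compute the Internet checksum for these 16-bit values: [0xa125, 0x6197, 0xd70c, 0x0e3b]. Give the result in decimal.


Given words: [0xa125, 0x6197, 0xd70c, 0x0e3b]
Step 1: Sum all words
Raw sum = 41253 + 24983 + 55052 + 3643 = 124931
Step 2: Fold carry: (59395 + 1) = 59396
One's complement = ~59396 & 0xFFFF = 6139

6139


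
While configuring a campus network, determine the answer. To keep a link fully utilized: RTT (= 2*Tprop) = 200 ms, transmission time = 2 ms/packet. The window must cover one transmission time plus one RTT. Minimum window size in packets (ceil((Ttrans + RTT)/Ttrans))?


Given: Ttrans = 2 ms, RTT = 200 ms (= 2 * Tprop, Tprop = 100 ms)
Time until first ACK returns = Ttrans + RTT = 2 + 200 = 202 ms
Need W * Ttrans >= Ttrans + RTT  ->  W >= (Ttrans + RTT) / Ttrans
(Ttrans + RTT) / Ttrans = 202 / 2 = 101
W_min = ceil(101) = 101

101


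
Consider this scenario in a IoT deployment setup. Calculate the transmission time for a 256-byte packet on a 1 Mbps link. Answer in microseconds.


Given: packet = 256 bytes, bandwidth = 1 Mbps
Packet in bits = 256 * 8 = 2048 bits
Bandwidth = 1 * 10^6 = 1000000 bps
Time = 2048 / 1000000 seconds
Time in us = 2048 * 10^6 / 1000000 = 2048

2048


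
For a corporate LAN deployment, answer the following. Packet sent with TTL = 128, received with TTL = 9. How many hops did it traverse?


Given: initial TTL = 128, received TTL = 9
Hops = initial TTL - received TTL
Hops = 128 - 9 = 119

119


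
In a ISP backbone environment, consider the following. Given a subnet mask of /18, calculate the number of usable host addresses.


Given: subnet mask /18
Host bits = 32 - 18 = 14
Total addresses = 2^14 = 16384
Usable hosts = 16384 - 2 (network + broadcast) = 16382

16382


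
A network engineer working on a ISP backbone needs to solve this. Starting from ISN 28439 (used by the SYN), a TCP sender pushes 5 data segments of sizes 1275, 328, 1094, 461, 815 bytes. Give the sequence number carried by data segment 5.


The SYN occupies sequence number ISN = 28439, so the first data byte is ISN + 1 = 28440.
SEQ of data segment i = (ISN + 1) + sum of payload sizes of segments 1..i-1.
Segment 1: SEQ = 28440, payload = 1275 bytes
Segment 2: SEQ = 29715, payload = 328 bytes
Segment 3: SEQ = 30043, payload = 1094 bytes
Segment 4: SEQ = 31137, payload = 461 bytes
Segment 5: SEQ = 31598, payload = 815 bytes
SEQ of segment 5 = 28440 + 1275 + 328 + 1094 + 461 = 31598

31598


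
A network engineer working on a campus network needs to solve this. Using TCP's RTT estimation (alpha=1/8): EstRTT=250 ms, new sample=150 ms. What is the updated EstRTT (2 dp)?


Given: EstRTT = 250 ms, SampleRTT = 150 ms, alpha = 1/8
New EstRTT = (1 - alpha) * EstRTT + alpha * SampleRTT
(7/8) * 250 = 218.75
(1/8) * 150 = 18.75
New EstRTT = 218.75 + 18.75 = 237.5 ms -> 237.50 ms (2 dp)

237.50


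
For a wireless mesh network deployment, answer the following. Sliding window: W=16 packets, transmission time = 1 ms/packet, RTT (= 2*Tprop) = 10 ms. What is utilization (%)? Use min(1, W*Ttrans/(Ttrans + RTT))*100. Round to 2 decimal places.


Given: W = 16, Ttrans = 1 ms, RTT = 10 ms (= 2 * Tprop, Tprop = 5 ms)
Cycle time = Ttrans + RTT = 1 + 10 = 11 ms (first packet sent until its ACK returns)
W * Ttrans = 16 * 1 = 16 ms of sending per cycle
W * Ttrans / (Ttrans + RTT) = 16 / 11 = 1.454545
U = min(1, 1.454545) = 1.000000
U% = 100.00%

100.00


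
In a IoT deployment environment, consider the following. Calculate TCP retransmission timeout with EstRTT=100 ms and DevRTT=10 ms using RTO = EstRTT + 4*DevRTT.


Given: EstRTT = 100 ms, DevRTT = 10 ms
Timeout = EstRTT + 4 * DevRTT
4 * DevRTT = 4 * 10 = 40
Timeout = 100 + 40 = 140 ms

140


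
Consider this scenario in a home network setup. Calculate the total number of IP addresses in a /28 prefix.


Given: CIDR prefix /28
Host bits = 32 - 28 = 4
Total addresses = 2^4 = 16

16


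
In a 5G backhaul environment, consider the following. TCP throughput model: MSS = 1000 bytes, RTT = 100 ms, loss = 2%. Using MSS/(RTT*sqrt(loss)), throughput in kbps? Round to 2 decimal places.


Given: MSS = 1000 bytes, RTT = 100 ms, loss = 2%
RTT in seconds = 100 / 1000 = 0.1
Loss rate = 2% = 0.02
sqrt(loss) = sqrt(0.02) = 0.141421356237
Throughput (bytes/s) = 1000 / (0.1 * 0.141421356237) = 70710.6781
Throughput (kbps) = 70710.6781 * 8 / 1000 = 565.685425 -> 565.69 kbps (2 dp)

565.69


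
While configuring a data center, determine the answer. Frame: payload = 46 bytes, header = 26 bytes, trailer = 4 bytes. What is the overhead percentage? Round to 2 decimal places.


Given: payload = 46 B, header = 26 B, trailer = 4 B
Overhead bytes = header + trailer = 26 + 4 = 30
Total frame = payload + overhead = 46 + 30 = 76
Overhead % = 30 / 76 * 100 = 39.4737% -> 39.47% (2 dp)

39.47


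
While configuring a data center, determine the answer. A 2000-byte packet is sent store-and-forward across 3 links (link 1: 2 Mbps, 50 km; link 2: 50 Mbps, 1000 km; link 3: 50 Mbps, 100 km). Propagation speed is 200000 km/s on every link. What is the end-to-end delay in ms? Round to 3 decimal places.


Packet = 2000 bytes = 16000 bits. Store-and-forward: sum (t_trans + t_prop) per link.
Link 1: t_trans = 16000/(2*10^6) s = 8.0000 ms; t_prop = 50/200000 s = 0.2500 ms; subtotal = 8.2500 ms
Link 2: t_trans = 16000/(50*10^6) s = 0.3200 ms; t_prop = 1000/200000 s = 5.0000 ms; subtotal = 5.3200 ms
Link 3: t_trans = 16000/(50*10^6) s = 0.3200 ms; t_prop = 100/200000 s = 0.5000 ms; subtotal = 0.8200 ms
End-to-end = 8.2500 + 5.3200 + 0.8200 = 14.3900 ms -> 14.390 ms (3 dp)

14.390


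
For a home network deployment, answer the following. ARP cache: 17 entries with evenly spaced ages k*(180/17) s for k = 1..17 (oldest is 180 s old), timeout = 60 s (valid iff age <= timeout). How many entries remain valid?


Ages are k * 180/17 s for k = 1..17 (spacing = 10.5882 s).
Entry k is valid iff k * 180/17 <= 60 iff k <= 17 * 60 / 180 = 5.6667
n_valid = floor(5.6667) = 5
(n_stale = 17 - 5 = 12)

5


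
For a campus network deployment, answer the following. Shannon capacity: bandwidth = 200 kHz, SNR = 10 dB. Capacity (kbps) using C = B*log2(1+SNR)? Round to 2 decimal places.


Given: B = 200 kHz, SNR = 10 dB
SNR linear = 10^(10/10) = 10
1 + SNR = 11
log2(11) = 3.4594316186
C = 200 * 1000 * 3.4594316186 = 691886.3237 bps
C = 691.886324 kbps -> 691.89 kbps (2 dp)

691.89


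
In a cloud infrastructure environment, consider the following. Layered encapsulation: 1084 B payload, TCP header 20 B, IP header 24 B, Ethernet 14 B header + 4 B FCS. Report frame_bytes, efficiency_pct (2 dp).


TCP segment = 1084 + 20 = 1104 B
IP packet = 1104 + 24 = 1128 B
Ethernet frame = 1128 + 14 + 4 = 1146 B
Efficiency = app / frame = 1084 / 1146 = 0.945899 = 94.5899% -> 94.59% (2 dp)

1146, 94.59


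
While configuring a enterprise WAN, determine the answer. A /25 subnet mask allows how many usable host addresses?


Given: subnet mask /25
Host bits = 32 - 25 = 7
Total addresses = 2^7 = 128
Usable hosts = 128 - 2 (network + broadcast) = 126

126


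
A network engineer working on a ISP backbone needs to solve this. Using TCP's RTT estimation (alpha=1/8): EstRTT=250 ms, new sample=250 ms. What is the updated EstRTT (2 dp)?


Given: EstRTT = 250 ms, SampleRTT = 250 ms, alpha = 1/8
New EstRTT = (1 - alpha) * EstRTT + alpha * SampleRTT
(7/8) * 250 = 218.75
(1/8) * 250 = 31.25
New EstRTT = 218.75 + 31.25 = 250 ms -> 250.00 ms (2 dp)

250.00


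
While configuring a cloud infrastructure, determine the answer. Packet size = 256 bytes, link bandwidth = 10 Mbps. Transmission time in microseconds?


Given: packet = 256 bytes, bandwidth = 10 Mbps
Packet in bits = 256 * 8 = 2048 bits
Bandwidth = 10 * 10^6 = 10000000 bps
Time = 2048 / 10000000 seconds
Time in us = 2048 * 10^6 / 10000000 = 204.8

204.8


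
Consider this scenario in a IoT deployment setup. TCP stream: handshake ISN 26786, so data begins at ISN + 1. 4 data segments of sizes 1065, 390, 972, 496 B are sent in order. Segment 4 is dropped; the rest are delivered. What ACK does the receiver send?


SYN uses sequence number 26786; first data byte = ISN + 1 = 26787.
Segment 1: SEQ = 26787, len = 1065 B, covers [26787, 27851]
Segment 2: SEQ = 27852, len = 390 B, covers [27852, 28241]
Segment 3: SEQ = 28242, len = 972 B, covers [28242, 29213]
Segment 4: SEQ = 29214, len = 496 B, covers [29214, 29709] [LOST]
In-order data received: bytes [26787, 29213] (segments 1..3).
Segment 4 missing -> gap begins at byte 29214.
Cumulative ACK = next expected in-order byte = 26787 + 1065 + 390 + 972 = 29214

29214


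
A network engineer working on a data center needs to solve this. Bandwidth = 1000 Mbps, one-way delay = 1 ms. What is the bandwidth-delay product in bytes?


Given: bandwidth = 1000 Mbps, delay = 1 ms
BDP in bits = 1000 * 10^6 * 1 / 1000
BDP in bits = 1000000
BDP in bytes = 1000000 / 8 = 125000

125000


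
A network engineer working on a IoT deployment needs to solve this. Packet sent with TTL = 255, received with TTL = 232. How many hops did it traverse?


Given: initial TTL = 255, received TTL = 232
Hops = initial TTL - received TTL
Hops = 255 - 232 = 23

23


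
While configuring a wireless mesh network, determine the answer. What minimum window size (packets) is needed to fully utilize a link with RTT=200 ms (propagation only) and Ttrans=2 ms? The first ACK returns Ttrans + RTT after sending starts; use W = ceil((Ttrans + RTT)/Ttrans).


Given: Ttrans = 2 ms, RTT = 200 ms (= 2 * Tprop, Tprop = 100 ms)
Time until first ACK returns = Ttrans + RTT = 2 + 200 = 202 ms
Need W * Ttrans >= Ttrans + RTT  ->  W >= (Ttrans + RTT) / Ttrans
(Ttrans + RTT) / Ttrans = 202 / 2 = 101
W_min = ceil(101) = 101

101


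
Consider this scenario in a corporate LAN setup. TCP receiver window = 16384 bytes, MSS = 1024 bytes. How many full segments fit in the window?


Given: RWND = 16384 bytes, MSS = 1024 bytes
Full segments = floor(RWND / MSS)
Full segments = floor(16384 / 1024)
Full segments = floor(16.0) = 16

16


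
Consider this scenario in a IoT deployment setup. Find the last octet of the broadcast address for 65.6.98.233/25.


Given: IP = 65.6.98.233, prefix = /25
Host bits = 32 - 25 = 7
Network last octet = 233 AND mask = 128
Host part size = 2^7 - 1 = 127
Broadcast last octet = 128 OR 127 = 255

255


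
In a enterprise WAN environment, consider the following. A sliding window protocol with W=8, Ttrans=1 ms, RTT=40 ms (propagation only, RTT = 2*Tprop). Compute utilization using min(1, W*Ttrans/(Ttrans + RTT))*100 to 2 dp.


Given: W = 8, Ttrans = 1 ms, RTT = 40 ms (= 2 * Tprop, Tprop = 20 ms)
Cycle time = Ttrans + RTT = 1 + 40 = 41 ms (first packet sent until its ACK returns)
W * Ttrans = 8 * 1 = 8 ms of sending per cycle
W * Ttrans / (Ttrans + RTT) = 8 / 41 = 0.195122
U = min(1, 0.195122) = 0.195122
U% = 19.51%

19.51


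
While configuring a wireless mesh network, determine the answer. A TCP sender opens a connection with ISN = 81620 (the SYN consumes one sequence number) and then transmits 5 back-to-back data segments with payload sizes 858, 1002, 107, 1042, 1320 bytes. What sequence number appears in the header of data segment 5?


The SYN occupies sequence number ISN = 81620, so the first data byte is ISN + 1 = 81621.
SEQ of data segment i = (ISN + 1) + sum of payload sizes of segments 1..i-1.
Segment 1: SEQ = 81621, payload = 858 bytes
Segment 2: SEQ = 82479, payload = 1002 bytes
Segment 3: SEQ = 83481, payload = 107 bytes
Segment 4: SEQ = 83588, payload = 1042 bytes
Segment 5: SEQ = 84630, payload = 1320 bytes
SEQ of segment 5 = 81621 + 858 + 1002 + 107 + 1042 = 84630

84630


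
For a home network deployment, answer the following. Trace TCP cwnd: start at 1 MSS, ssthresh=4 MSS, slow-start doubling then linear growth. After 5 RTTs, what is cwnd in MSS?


RTT 0: cwnd = 1 MSS (initial)
RTT 1: cwnd = 2 MSS (slow start, doubled)
RTT 2: cwnd = 4 MSS (slow start, doubled)
RTT 3: cwnd = 5 MSS (congestion avoidance, +1)
RTT 4: cwnd = 6 MSS (congestion avoidance, +1)
RTT 5: cwnd = 7 MSS (congestion avoidance, +1)

7


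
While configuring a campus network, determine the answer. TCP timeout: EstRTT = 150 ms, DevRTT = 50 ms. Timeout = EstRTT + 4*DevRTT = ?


Given: EstRTT = 150 ms, DevRTT = 50 ms
Timeout = EstRTT + 4 * DevRTT
4 * DevRTT = 4 * 50 = 200
Timeout = 150 + 200 = 350 ms

350


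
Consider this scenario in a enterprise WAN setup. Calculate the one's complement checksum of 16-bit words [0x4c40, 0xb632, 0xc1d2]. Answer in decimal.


Given words: [0x4c40, 0xb632, 0xc1d2]
Step 1: Sum all words
Raw sum = 19520 + 46642 + 49618 = 115780
Step 2: Fold carry: (50244 + 1) = 50245
One's complement = ~50245 & 0xFFFF = 15290

15290


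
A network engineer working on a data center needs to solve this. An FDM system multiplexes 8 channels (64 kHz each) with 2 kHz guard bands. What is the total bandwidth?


Given: 8 channels, 64 kHz each, guard = 2 kHz
Channel bandwidth = 8 * 64 = 512 kHz
Guard bands = 7 gaps * 2 kHz = 14 kHz
Total = 512 + 14 = 526 kHz

526


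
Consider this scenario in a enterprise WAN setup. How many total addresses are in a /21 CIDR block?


Given: CIDR prefix /21
Host bits = 32 - 21 = 11
Total addresses = 2^11 = 2048

2048


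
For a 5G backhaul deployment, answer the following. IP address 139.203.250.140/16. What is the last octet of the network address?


Given: IP = 139.203.250.140, prefix = /16
Subnet mask = 255.255.0.0
Last octet of IP: 140
Last octet of mask: 0
Network last octet = 140 AND 0 = 0

0


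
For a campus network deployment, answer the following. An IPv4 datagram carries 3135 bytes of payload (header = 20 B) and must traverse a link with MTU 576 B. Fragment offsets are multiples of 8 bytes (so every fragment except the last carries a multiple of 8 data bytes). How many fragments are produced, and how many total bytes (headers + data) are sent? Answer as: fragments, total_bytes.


Max data per non-final fragment = floor((MTU - header)/8)*8 = floor((576 - 20)/8)*8 = floor(556/8)*8 = 552 B
Final fragment needs no 8-byte alignment: it can carry up to MTU - header = 556 B
Non-final fragments needed = ceil((payload - 556) / 552) = ceil(2579/552) = ceil(4.6721) = 5
Number of fragments = 5 + 1 = 6
Fragment sizes (data): 5 * 552 B + 375 B (last, 375 <= 556 OK)
Total bytes sent = payload + n_frags * header = 3135 + 6*20 = 3135 + 120 = 3255 B

6, 3255


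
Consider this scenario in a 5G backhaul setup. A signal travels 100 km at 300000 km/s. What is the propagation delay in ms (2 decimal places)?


Given: distance = 100 km, speed = 300000 km/s
Delay = distance / speed = 100 / 300000 seconds
Delay in ms = 100 * 1000 / 300000
Delay = 0.3333 ms
Rounded to 2 dp = 0.33 ms

0.33


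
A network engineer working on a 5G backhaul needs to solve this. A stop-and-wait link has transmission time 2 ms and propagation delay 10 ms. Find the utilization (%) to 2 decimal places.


Given: Ttrans = 2 ms, Tprop = 10 ms
RTT = 2 * Tprop = 2 * 10 = 20 ms
U = Ttrans / (Ttrans + RTT)
U = 2 / (2 + 20)
U = 2 / 22 = 0.090909
U% = 9.09%

9.09


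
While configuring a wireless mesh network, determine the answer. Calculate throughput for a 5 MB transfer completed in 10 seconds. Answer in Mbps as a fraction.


Given: file = 5 MB, time = 10 s
File in Mb = 5 * 8 = 40 Mb
Throughput = 40 / 10 Mbps
Throughput = 4 Mbps

4


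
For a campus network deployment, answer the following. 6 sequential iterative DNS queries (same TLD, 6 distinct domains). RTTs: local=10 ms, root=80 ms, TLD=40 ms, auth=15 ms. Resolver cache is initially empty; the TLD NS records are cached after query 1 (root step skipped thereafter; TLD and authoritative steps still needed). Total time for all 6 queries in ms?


Lookup 1 (cold cache): local + root + TLD + auth = 10 + 80 + 40 + 15 = 145 ms
Lookups 2..6 (TLD NS cached -> skip root; new domain -> still ask TLD and auth): local + TLD + auth = 10 + 40 + 15 = 65 ms each
Remaining 5 lookups: 5 * 65 = 325 ms
Total = 145 + 325 = 470 ms

470


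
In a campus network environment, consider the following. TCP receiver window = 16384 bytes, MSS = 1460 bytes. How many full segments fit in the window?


Given: RWND = 16384 bytes, MSS = 1460 bytes
Full segments = floor(RWND / MSS)
Full segments = floor(16384 / 1460)
Full segments = floor(11.2219) = 11

11


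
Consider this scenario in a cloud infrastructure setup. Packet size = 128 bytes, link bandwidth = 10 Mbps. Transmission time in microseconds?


Given: packet = 128 bytes, bandwidth = 10 Mbps
Packet in bits = 128 * 8 = 1024 bits
Bandwidth = 10 * 10^6 = 10000000 bps
Time = 1024 / 10000000 seconds
Time in us = 1024 * 10^6 / 10000000 = 102.4

102.4
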